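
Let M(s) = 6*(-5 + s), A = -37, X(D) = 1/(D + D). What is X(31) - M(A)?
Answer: 15625/62 ≈ 252.02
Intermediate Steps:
X(D) = 1/(2*D)
M(s) = -30 + 6*s
X(31) - M(A) = (1/2)/31 - (-30 + 6*(-37)) = (1/2)*(1/31) - (-30 - 222) = 1/62 - 1*(-252) = 1/62 + 252 = 15625/62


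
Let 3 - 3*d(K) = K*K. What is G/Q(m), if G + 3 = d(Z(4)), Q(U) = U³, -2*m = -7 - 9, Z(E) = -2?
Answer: -5/768 ≈ -0.0065104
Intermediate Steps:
m = 8 (m = -(-7 - 9)/2 = -½*(-16) = 8)
d(K) = 1 - K²/3 (d(K) = 1 - K*K/3 = 1 - K²/3)
G = -10/3 (G = -3 + (1 - ⅓*(-2)²) = -3 + (1 - ⅓*4) = -3 + (1 - 4/3) = -3 - ⅓ = -10/3 ≈ -3.3333)
G/Q(m) = -10/(3*(8³)) = -10/3/512 = -10/3*1/512 = -5/768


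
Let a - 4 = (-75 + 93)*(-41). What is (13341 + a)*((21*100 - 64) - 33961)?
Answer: -402478475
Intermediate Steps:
a = -734 (a = 4 + (-75 + 93)*(-41) = 4 + 18*(-41) = 4 - 738 = -734)
(13341 + a)*((21*100 - 64) - 33961) = (13341 - 734)*((21*100 - 64) - 33961) = 12607*((2100 - 64) - 33961) = 12607*(2036 - 33961) = 12607*(-31925) = -402478475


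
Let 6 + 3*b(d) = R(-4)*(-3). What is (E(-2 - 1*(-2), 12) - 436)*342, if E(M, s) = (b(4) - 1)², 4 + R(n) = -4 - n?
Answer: -148770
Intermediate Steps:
R(n) = -8 - n (R(n) = -4 + (-4 - n) = -8 - n)
b(d) = 2 (b(d) = -2 + ((-8 - 1*(-4))*(-3))/3 = -2 + ((-8 + 4)*(-3))/3 = -2 + (-4*(-3))/3 = -2 + (⅓)*12 = -2 + 4 = 2)
E(M, s) = 1 (E(M, s) = (2 - 1)² = 1² = 1)
(E(-2 - 1*(-2), 12) - 436)*342 = (1 - 436)*342 = -435*342 = -148770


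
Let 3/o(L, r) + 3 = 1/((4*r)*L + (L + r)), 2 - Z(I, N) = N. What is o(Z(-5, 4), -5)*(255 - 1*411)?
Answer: 7722/49 ≈ 157.59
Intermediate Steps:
Z(I, N) = 2 - N
o(L, r) = 3/(-3 + 1/(L + r + 4*L*r)) (o(L, r) = 3/(-3 + 1/((4*r)*L + (L + r))) = 3/(-3 + 1/(4*L*r + (L + r))) = 3/(-3 + 1/(L + r + 4*L*r)))
o(Z(-5, 4), -5)*(255 - 1*411) = (3*(-(2 - 1*4) - 1*(-5) - 4*(2 - 1*4)*(-5))/(-1 + 3*(2 - 1*4) + 3*(-5) + 12*(2 - 1*4)*(-5)))*(255 - 1*411) = (3*(-(2 - 4) + 5 - 4*(2 - 4)*(-5))/(-1 + 3*(2 - 4) - 15 + 12*(2 - 4)*(-5)))*(255 - 411) = (3*(-1*(-2) + 5 - 4*(-2)*(-5))/(-1 + 3*(-2) - 15 + 12*(-2)*(-5)))*(-156) = (3*(2 + 5 - 40)/(-1 - 6 - 15 + 120))*(-156) = (3*(-33)/98)*(-156) = (3*(1/98)*(-33))*(-156) = -99/98*(-156) = 7722/49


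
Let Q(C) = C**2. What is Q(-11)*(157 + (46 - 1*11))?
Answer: 23232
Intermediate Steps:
Q(-11)*(157 + (46 - 1*11)) = (-11)**2*(157 + (46 - 1*11)) = 121*(157 + (46 - 11)) = 121*(157 + 35) = 121*192 = 23232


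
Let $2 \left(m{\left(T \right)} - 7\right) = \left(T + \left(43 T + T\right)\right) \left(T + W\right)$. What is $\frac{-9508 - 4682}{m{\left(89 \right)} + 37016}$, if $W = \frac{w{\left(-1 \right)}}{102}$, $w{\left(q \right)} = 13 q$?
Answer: $- \frac{321640}{4873113} \approx -0.066003$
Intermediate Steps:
$W = - \frac{13}{102}$ ($W = \frac{13 \left(-1\right)}{102} = \left(-13\right) \frac{1}{102} = - \frac{13}{102} \approx -0.12745$)
$m{\left(T \right)} = 7 + \frac{45 T \left(- \frac{13}{102} + T\right)}{2}$ ($m{\left(T \right)} = 7 + \frac{\left(T + \left(43 T + T\right)\right) \left(T - \frac{13}{102}\right)}{2} = 7 + \frac{\left(T + 44 T\right) \left(- \frac{13}{102} + T\right)}{2} = 7 + \frac{45 T \left(- \frac{13}{102} + T\right)}{2}$)
$\frac{-9508 - 4682}{m{\left(89 \right)} + 37016} = \frac{-9508 - 4682}{\left(7 - \frac{17355}{68} + \frac{45 \cdot 89^{2}}{2}\right) + 37016} = - \frac{14190}{\left(7 - \frac{17355}{68} + \frac{45}{2} \cdot 7921\right) + 37016} = - \frac{14190}{\left(7 - \frac{17355}{68} + \frac{356445}{2}\right) + 37016} = - \frac{14190}{\frac{12102251}{68} + 37016} = - \frac{14190}{\frac{14619339}{68}} = \left(-14190\right) \frac{68}{14619339} = - \frac{321640}{4873113}$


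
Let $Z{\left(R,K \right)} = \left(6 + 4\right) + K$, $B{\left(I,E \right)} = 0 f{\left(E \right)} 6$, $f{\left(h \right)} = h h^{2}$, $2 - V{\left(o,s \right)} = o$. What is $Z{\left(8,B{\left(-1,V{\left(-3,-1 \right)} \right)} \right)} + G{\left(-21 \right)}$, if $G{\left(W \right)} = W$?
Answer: $-11$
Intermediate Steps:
$V{\left(o,s \right)} = 2 - o$
$f{\left(h \right)} = h^{3}$
$B{\left(I,E \right)} = 0$ ($B{\left(I,E \right)} = 0 E^{3} \cdot 6 = 0 \cdot 6 = 0$)
$Z{\left(R,K \right)} = 10 + K$
$Z{\left(8,B{\left(-1,V{\left(-3,-1 \right)} \right)} \right)} + G{\left(-21 \right)} = \left(10 + 0\right) - 21 = 10 - 21 = -11$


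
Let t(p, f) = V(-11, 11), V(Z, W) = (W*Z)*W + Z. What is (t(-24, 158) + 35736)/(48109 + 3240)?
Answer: 34394/51349 ≈ 0.66981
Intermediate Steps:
V(Z, W) = Z + Z*W**2 (V(Z, W) = Z*W**2 + Z = Z + Z*W**2)
t(p, f) = -1342 (t(p, f) = -11*(1 + 11**2) = -11*(1 + 121) = -11*122 = -1342)
(t(-24, 158) + 35736)/(48109 + 3240) = (-1342 + 35736)/(48109 + 3240) = 34394/51349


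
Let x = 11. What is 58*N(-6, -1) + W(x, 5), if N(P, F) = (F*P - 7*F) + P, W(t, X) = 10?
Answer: 416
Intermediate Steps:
N(P, F) = P - 7*F + F*P (N(P, F) = (-7*F + F*P) + P = P - 7*F + F*P)
58*N(-6, -1) + W(x, 5) = 58*(-6 - 7*(-1) - 1*(-6)) + 10 = 58*(-6 + 7 + 6) + 10 = 58*7 + 10 = 406 + 10 = 416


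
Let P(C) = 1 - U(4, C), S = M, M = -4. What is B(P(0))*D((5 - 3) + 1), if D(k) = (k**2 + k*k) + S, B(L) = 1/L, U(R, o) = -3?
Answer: 7/2 ≈ 3.5000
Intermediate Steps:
S = -4
P(C) = 4 (P(C) = 1 - 1*(-3) = 1 + 3 = 4)
D(k) = -4 + 2*k**2 (D(k) = (k**2 + k*k) - 4 = (k**2 + k**2) - 4 = 2*k**2 - 4 = -4 + 2*k**2)
B(P(0))*D((5 - 3) + 1) = (-4 + 2*((5 - 3) + 1)**2)/4 = (-4 + 2*(2 + 1)**2)/4 = (-4 + 2*3**2)/4 = (-4 + 2*9)/4 = (-4 + 18)/4 = (1/4)*14 = 7/2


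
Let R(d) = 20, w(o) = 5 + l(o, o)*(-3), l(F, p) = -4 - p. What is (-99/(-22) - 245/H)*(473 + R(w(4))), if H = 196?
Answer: 6409/4 ≈ 1602.3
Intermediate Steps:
w(o) = 17 + 3*o (w(o) = 5 + (-4 - o)*(-3) = 5 + (12 + 3*o) = 17 + 3*o)
(-99/(-22) - 245/H)*(473 + R(w(4))) = (-99/(-22) - 245/196)*(473 + 20) = (-99*(-1/22) - 245*1/196)*493 = (9/2 - 5/4)*493 = (13/4)*493 = 6409/4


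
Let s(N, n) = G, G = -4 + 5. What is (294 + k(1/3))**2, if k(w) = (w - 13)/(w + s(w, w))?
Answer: 323761/4 ≈ 80940.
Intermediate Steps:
G = 1
s(N, n) = 1
k(w) = (-13 + w)/(1 + w) (k(w) = (w - 13)/(w + 1) = (-13 + w)/(1 + w))
(294 + k(1/3))**2 = (294 + (-13 + 1/3)/(1 + 1/3))**2 = (294 - 38/3/(4/3))**2 = (294 + (3/4)*(-38/3))**2 = (294 - 19/2)**2 = (569/2)**2 = 323761/4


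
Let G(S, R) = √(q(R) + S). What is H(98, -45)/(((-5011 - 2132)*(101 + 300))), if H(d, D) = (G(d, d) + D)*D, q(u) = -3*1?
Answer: -675/954781 + 15*√95/954781 ≈ -0.00055384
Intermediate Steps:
q(u) = -3
G(S, R) = √(-3 + S)
H(d, D) = D*(D + √(-3 + d)) (H(d, D) = (√(-3 + d) + D)*D = (D + √(-3 + d))*D = D*(D + √(-3 + d)))
H(98, -45)/(((-5011 - 2132)*(101 + 300))) = (-45*(-45 + √(-3 + 98)))/(((-5011 - 2132)*(101 + 300))) = (-45*(-45 + √95))/((-7143*401)) = (2025 - 45*√95)/(-2864343) = (2025 - 45*√95)*(-1/2864343) = -675/954781 + 15*√95/954781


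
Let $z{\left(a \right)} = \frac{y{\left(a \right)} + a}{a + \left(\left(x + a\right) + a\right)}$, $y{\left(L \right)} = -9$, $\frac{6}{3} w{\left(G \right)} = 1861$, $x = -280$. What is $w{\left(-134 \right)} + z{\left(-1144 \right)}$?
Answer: $\frac{3455169}{3712} \approx 930.81$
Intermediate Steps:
$w{\left(G \right)} = \frac{1861}{2}$ ($w{\left(G \right)} = \frac{1}{2} \cdot 1861 = \frac{1861}{2}$)
$z{\left(a \right)} = \frac{-9 + a}{-280 + 3 a}$ ($z{\left(a \right)} = \frac{-9 + a}{a + \left(\left(-280 + a\right) + a\right)} = \frac{-9 + a}{a + \left(-280 + 2 a\right)} = \frac{-9 + a}{-280 + 3 a}$)
$w{\left(-134 \right)} + z{\left(-1144 \right)} = \frac{1861}{2} + \frac{-9 - 1144}{-280 + 3 \left(-1144\right)} = \frac{1861}{2} + \frac{1}{-280 - 3432} \left(-1153\right) = \frac{1861}{2} + \frac{1}{-3712} \left(-1153\right) = \frac{1861}{2} - - \frac{1153}{3712} = \frac{1861}{2} + \frac{1153}{3712} = \frac{3455169}{3712}$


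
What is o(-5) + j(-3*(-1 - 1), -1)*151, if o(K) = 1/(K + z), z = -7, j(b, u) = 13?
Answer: 23555/12 ≈ 1962.9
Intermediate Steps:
o(K) = 1/(-7 + K) (o(K) = 1/(K - 7) = 1/(-7 + K))
o(-5) + j(-3*(-1 - 1), -1)*151 = 1/(-7 - 5) + 13*151 = 1/(-12) + 1963 = -1/12 + 1963 = 23555/12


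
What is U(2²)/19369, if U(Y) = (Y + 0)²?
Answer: 16/19369 ≈ 0.00082606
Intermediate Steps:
U(Y) = Y²
U(2²)/19369 = (2²)²/19369 = 4²*(1/19369) = 16*(1/19369) = 16/19369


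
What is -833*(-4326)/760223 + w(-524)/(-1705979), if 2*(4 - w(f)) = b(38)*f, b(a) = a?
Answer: 361177791306/76289674901 ≈ 4.7343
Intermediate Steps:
w(f) = 4 - 19*f
-833*(-4326)/760223 + w(-524)/(-1705979) = -833*(-4326)/760223 + (4 - 19*(-524))/(-1705979) = 3603558*(1/760223) + (4 + 9956)*(-1/1705979) = 211974/44719 + 9960*(-1/1705979) = 211974/44719 - 9960/1705979 = 361177791306/76289674901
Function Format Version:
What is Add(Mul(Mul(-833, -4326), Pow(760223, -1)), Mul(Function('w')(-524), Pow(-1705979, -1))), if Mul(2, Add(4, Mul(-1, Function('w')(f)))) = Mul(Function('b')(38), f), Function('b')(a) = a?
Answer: Rational(361177791306, 76289674901) ≈ 4.7343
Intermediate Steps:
Function('w')(f) = Add(4, Mul(-19, f)) (Function('w')(f) = Add(4, Mul(Rational(-1, 2), Mul(38, f))) = Add(4, Mul(-19, f)))
Add(Mul(Mul(-833, -4326), Pow(760223, -1)), Mul(Function('w')(-524), Pow(-1705979, -1))) = Add(Mul(Mul(-833, -4326), Pow(760223, -1)), Mul(Add(4, Mul(-19, -524)), Pow(-1705979, -1))) = Add(Mul(3603558, Rational(1, 760223)), Mul(Add(4, 9956), Rational(-1, 1705979))) = Add(Rational(211974, 44719), Mul(9960, Rational(-1, 1705979))) = Add(Rational(211974, 44719), Rational(-9960, 1705979)) = Rational(361177791306, 76289674901)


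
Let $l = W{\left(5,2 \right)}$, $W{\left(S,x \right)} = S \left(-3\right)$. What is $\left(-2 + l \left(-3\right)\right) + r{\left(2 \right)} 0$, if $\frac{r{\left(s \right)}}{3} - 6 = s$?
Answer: $43$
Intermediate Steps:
$W{\left(S,x \right)} = - 3 S$
$l = -15$ ($l = \left(-3\right) 5 = -15$)
$r{\left(s \right)} = 18 + 3 s$
$\left(-2 + l \left(-3\right)\right) + r{\left(2 \right)} 0 = \left(-2 - -45\right) + \left(18 + 3 \cdot 2\right) 0 = \left(-2 + 45\right) + \left(18 + 6\right) 0 = 43 + 24 \cdot 0 = 43 + 0 = 43$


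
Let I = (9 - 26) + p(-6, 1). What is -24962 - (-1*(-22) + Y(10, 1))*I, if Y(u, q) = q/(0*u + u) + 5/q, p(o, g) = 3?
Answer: -122913/5 ≈ -24583.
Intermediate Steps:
I = -14 (I = (9 - 26) + 3 = -17 + 3 = -14)
Y(u, q) = 5/q + q/u (Y(u, q) = q/(0 + u) + 5/q = q/u + 5/q = 5/q + q/u)
-24962 - (-1*(-22) + Y(10, 1))*I = -24962 - (-1*(-22) + (5/1 + 1/10))*(-14) = -24962 - (22 + (5*1 + 1*(1/10)))*(-14) = -24962 - (22 + (5 + 1/10))*(-14) = -24962 - (22 + 51/10)*(-14) = -24962 - 271*(-14)/10 = -24962 - 1*(-1897/5) = -24962 + 1897/5 = -122913/5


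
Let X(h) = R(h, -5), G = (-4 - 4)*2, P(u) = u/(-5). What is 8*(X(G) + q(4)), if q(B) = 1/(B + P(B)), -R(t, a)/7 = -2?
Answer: 229/2 ≈ 114.50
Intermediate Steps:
P(u) = -u/5 (P(u) = u*(-⅕) = -u/5)
R(t, a) = 14 (R(t, a) = -7*(-2) = 14)
q(B) = 5/(4*B) (q(B) = 1/(B - B/5) = 1/(4*B/5) = 5/(4*B))
G = -16 (G = -8*2 = -16)
X(h) = 14
8*(X(G) + q(4)) = 8*(14 + (5/4)/4) = 8*(14 + (5/4)*(¼)) = 8*(14 + 5/16) = 8*(229/16) = 229/2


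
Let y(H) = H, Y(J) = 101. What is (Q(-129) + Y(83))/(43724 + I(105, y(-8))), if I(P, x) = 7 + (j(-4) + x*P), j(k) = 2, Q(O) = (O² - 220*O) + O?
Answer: 44993/42893 ≈ 1.0490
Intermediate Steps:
Q(O) = O² - 219*O
I(P, x) = 9 + P*x (I(P, x) = 7 + (2 + x*P) = 7 + (2 + P*x) = 9 + P*x)
(Q(-129) + Y(83))/(43724 + I(105, y(-8))) = (-129*(-219 - 129) + 101)/(43724 + (9 + 105*(-8))) = (-129*(-348) + 101)/(43724 + (9 - 840)) = (44892 + 101)/(43724 - 831) = 44993/42893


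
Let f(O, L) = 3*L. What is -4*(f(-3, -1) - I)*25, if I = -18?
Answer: -1500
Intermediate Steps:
-4*(f(-3, -1) - I)*25 = -4*(3*(-1) - 1*(-18))*25 = -4*(-3 + 18)*25 = -4*15*25 = -60*25 = -1500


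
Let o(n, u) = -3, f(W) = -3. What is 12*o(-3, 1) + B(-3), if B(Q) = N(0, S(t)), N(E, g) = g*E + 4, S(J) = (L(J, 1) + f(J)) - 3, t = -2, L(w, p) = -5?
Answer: -32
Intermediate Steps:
S(J) = -11 (S(J) = (-5 - 3) - 3 = -8 - 3 = -11)
N(E, g) = 4 + E*g (N(E, g) = E*g + 4 = 4 + E*g)
B(Q) = 4 (B(Q) = 4 + 0*(-11) = 4 + 0 = 4)
12*o(-3, 1) + B(-3) = 12*(-3) + 4 = -36 + 4 = -32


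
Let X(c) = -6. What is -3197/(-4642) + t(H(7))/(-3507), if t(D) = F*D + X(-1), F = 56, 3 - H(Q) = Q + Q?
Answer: 14099203/16279494 ≈ 0.86607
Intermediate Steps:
H(Q) = 3 - 2*Q (H(Q) = 3 - (Q + Q) = 3 - 2*Q)
t(D) = -6 + 56*D (t(D) = 56*D - 6 = -6 + 56*D)
-3197/(-4642) + t(H(7))/(-3507) = -3197/(-4642) + (-6 + 56*(3 - 2*7))/(-3507) = -3197*(-1/4642) + (-6 + 56*(3 - 14))*(-1/3507) = 3197/4642 + (-6 + 56*(-11))*(-1/3507) = 3197/4642 + (-6 - 616)*(-1/3507) = 3197/4642 - 622*(-1/3507) = 3197/4642 + 622/3507 = 14099203/16279494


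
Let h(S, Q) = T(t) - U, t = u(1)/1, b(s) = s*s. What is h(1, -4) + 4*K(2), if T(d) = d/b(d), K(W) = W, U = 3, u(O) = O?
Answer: 6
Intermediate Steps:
b(s) = s**2
t = 1 (t = 1/1 = 1*1 = 1)
T(d) = 1/d (T(d) = d/(d**2) = d/d**2 = 1/d)
h(S, Q) = -2 (h(S, Q) = 1/1 - 1*3 = 1 - 3 = -2)
h(1, -4) + 4*K(2) = -2 + 4*2 = -2 + 8 = 6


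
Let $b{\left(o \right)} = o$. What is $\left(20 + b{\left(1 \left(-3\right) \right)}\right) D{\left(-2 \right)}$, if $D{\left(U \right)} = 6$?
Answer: $102$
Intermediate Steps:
$\left(20 + b{\left(1 \left(-3\right) \right)}\right) D{\left(-2 \right)} = \left(20 + 1 \left(-3\right)\right) 6 = \left(20 - 3\right) 6 = 17 \cdot 6 = 102$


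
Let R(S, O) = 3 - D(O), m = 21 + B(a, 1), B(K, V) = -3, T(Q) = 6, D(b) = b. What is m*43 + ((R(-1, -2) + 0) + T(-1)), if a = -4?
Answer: 785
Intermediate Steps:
m = 18 (m = 21 - 3 = 18)
R(S, O) = 3 - O
m*43 + ((R(-1, -2) + 0) + T(-1)) = 18*43 + (((3 - 1*(-2)) + 0) + 6) = 774 + (((3 + 2) + 0) + 6) = 774 + ((5 + 0) + 6) = 774 + (5 + 6) = 774 + 11 = 785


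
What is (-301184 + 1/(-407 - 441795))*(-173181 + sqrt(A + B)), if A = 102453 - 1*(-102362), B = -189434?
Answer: 23064967254494589/442202 - 399552501507*sqrt(1709)/442202 ≈ 5.2122e+10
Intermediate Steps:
A = 204815 (A = 102453 + 102362 = 204815)
(-301184 + 1/(-407 - 441795))*(-173181 + sqrt(A + B)) = (-301184 + 1/(-407 - 441795))*(-173181 + sqrt(204815 - 189434)) = (-301184 + 1/(-442202))*(-173181 + sqrt(15381)) = (-301184 - 1/442202)*(-173181 + 3*sqrt(1709)) = -133184167169*(-173181 + 3*sqrt(1709))/442202 = 23064967254494589/442202 - 399552501507*sqrt(1709)/442202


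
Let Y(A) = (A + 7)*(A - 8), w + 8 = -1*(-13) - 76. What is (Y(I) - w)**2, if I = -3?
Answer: 729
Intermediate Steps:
w = -71 (w = -8 + (-1*(-13) - 76) = -8 + (13 - 76) = -8 - 63 = -71)
Y(A) = (-8 + A)*(7 + A) (Y(A) = (7 + A)*(-8 + A) = (-8 + A)*(7 + A))
(Y(I) - w)**2 = ((-56 + (-3)**2 - 1*(-3)) - 1*(-71))**2 = ((-56 + 9 + 3) + 71)**2 = (-44 + 71)**2 = 27**2 = 729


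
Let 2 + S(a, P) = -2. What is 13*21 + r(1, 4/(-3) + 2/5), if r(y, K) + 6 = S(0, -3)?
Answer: 263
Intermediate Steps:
S(a, P) = -4 (S(a, P) = -2 - 2 = -4)
r(y, K) = -10 (r(y, K) = -6 - 4 = -10)
13*21 + r(1, 4/(-3) + 2/5) = 13*21 - 10 = 273 - 10 = 263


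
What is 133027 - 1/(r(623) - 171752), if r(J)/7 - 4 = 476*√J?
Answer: 107240887757949/806158808 + 17*√623/115165544 ≈ 1.3303e+5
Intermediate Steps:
r(J) = 28 + 3332*√J (r(J) = 28 + 7*(476*√J) = 28 + 3332*√J)
133027 - 1/(r(623) - 171752) = 133027 - 1/((28 + 3332*√623) - 171752) = 133027 - 1/(-171724 + 3332*√623)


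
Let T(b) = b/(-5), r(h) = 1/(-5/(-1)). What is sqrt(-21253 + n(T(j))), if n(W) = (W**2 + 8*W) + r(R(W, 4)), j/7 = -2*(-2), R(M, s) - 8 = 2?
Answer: 2*I*sqrt(132914)/5 ≈ 145.83*I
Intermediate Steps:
R(M, s) = 10 (R(M, s) = 8 + 2 = 10)
j = 28 (j = 7*(-2*(-2)) = 7*4 = 28)
r(h) = 1/5 (r(h) = 1/(-5*(-1)) = 1/5)
T(b) = -b/5 (T(b) = b*(-1/5) = -b/5)
n(W) = 1/5 + W**2 + 8*W (n(W) = (W**2 + 8*W) + 1/5 = 1/5 + W**2 + 8*W)
sqrt(-21253 + n(T(j))) = sqrt(-21253 + (1/5 + (-1/5*28)**2 + 8*(-1/5*28))) = sqrt(-21253 + (1/5 + (-28/5)**2 + 8*(-28/5))) = sqrt(-21253 + (1/5 + 784/25 - 224/5)) = sqrt(-21253 - 331/25) = sqrt(-531656/25) = 2*I*sqrt(132914)/5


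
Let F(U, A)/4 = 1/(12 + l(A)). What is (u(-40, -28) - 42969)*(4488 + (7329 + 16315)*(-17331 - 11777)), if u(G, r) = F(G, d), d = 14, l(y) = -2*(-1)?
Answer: 207005022974984/7 ≈ 2.9572e+13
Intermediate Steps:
l(y) = 2
F(U, A) = 2/7 (F(U, A) = 4/(12 + 2) = 4/14 = 4*(1/14) = 2/7)
u(G, r) = 2/7
(u(-40, -28) - 42969)*(4488 + (7329 + 16315)*(-17331 - 11777)) = (2/7 - 42969)*(4488 + (7329 + 16315)*(-17331 - 11777)) = -300781*(4488 + 23644*(-29108))/7 = -300781*(4488 - 688229552)/7 = -300781/7*(-688225064) = 207005022974984/7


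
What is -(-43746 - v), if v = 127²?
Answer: 59875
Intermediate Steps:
v = 16129
-(-43746 - v) = -(-43746 - 1*16129) = -(-43746 - 16129) = -1*(-59875) = 59875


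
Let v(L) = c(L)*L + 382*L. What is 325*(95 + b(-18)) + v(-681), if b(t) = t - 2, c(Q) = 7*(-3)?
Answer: -221466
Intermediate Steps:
c(Q) = -21
b(t) = -2 + t
v(L) = 361*L (v(L) = -21*L + 382*L = 361*L)
325*(95 + b(-18)) + v(-681) = 325*(95 + (-2 - 18)) + 361*(-681) = 325*(95 - 20) - 245841 = 325*75 - 245841 = 24375 - 245841 = -221466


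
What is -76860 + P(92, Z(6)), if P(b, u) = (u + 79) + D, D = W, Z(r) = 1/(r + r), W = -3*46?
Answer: -923027/12 ≈ -76919.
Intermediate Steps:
W = -138
Z(r) = 1/(2*r)
D = -138
P(b, u) = -59 + u (P(b, u) = (u + 79) - 138 = (79 + u) - 138 = -59 + u)
-76860 + P(92, Z(6)) = -76860 + (-59 + (½)/6) = -76860 + (-59 + (½)*(⅙)) = -76860 + (-59 + 1/12) = -76860 - 707/12 = -923027/12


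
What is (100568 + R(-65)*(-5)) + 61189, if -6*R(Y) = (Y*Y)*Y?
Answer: -402583/6 ≈ -67097.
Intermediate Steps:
R(Y) = -Y**3/6 (R(Y) = -Y*Y*Y/6 = -Y**2*Y/6 = -Y**3/6)
(100568 + R(-65)*(-5)) + 61189 = (100568 - 1/6*(-65)**3*(-5)) + 61189 = (100568 - 1/6*(-274625)*(-5)) + 61189 = (100568 + (274625/6)*(-5)) + 61189 = (100568 - 1373125/6) + 61189 = -769717/6 + 61189 = -402583/6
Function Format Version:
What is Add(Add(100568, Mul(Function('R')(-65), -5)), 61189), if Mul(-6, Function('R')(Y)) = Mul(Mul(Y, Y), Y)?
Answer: Rational(-402583, 6) ≈ -67097.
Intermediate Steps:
Function('R')(Y) = Mul(Rational(-1, 6), Pow(Y, 3)) (Function('R')(Y) = Mul(Rational(-1, 6), Mul(Mul(Y, Y), Y)) = Mul(Rational(-1, 6), Mul(Pow(Y, 2), Y)) = Mul(Rational(-1, 6), Pow(Y, 3)))
Add(Add(100568, Mul(Function('R')(-65), -5)), 61189) = Add(Add(100568, Mul(Mul(Rational(-1, 6), Pow(-65, 3)), -5)), 61189) = Add(Add(100568, Mul(Mul(Rational(-1, 6), -274625), -5)), 61189) = Add(Add(100568, Mul(Rational(274625, 6), -5)), 61189) = Add(Add(100568, Rational(-1373125, 6)), 61189) = Add(Rational(-769717, 6), 61189) = Rational(-402583, 6)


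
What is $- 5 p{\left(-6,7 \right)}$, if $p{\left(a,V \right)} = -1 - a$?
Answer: $-25$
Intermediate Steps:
$- 5 p{\left(-6,7 \right)} = - 5 \left(-1 - -6\right) = - 5 \left(-1 + 6\right) = \left(-5\right) 5 = -25$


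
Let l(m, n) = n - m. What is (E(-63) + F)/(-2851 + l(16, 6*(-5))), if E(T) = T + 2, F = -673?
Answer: 734/2897 ≈ 0.25337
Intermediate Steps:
E(T) = 2 + T
(E(-63) + F)/(-2851 + l(16, 6*(-5))) = ((2 - 63) - 673)/(-2851 + (6*(-5) - 1*16)) = (-61 - 673)/(-2851 + (-30 - 16)) = -734/(-2851 - 46) = -734/(-2897) = -734*(-1/2897) = 734/2897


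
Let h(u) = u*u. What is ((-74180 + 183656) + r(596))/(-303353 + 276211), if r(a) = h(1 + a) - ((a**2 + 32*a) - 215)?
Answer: -45906/13571 ≈ -3.3827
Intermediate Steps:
h(u) = u**2
r(a) = 215 + (1 + a)**2 - a**2 - 32*a (r(a) = (1 + a)**2 - ((a**2 + 32*a) - 215) = (1 + a)**2 - (-215 + a**2 + 32*a) = (1 + a)**2 + (215 - a**2 - 32*a) = 215 + (1 + a)**2 - a**2 - 32*a)
((-74180 + 183656) + r(596))/(-303353 + 276211) = ((-74180 + 183656) + (216 - 30*596))/(-303353 + 276211) = (109476 + (216 - 17880))/(-27142) = (109476 - 17664)*(-1/27142) = 91812*(-1/27142) = -45906/13571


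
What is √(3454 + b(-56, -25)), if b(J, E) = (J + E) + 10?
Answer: √3383 ≈ 58.164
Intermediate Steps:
b(J, E) = 10 + E + J (b(J, E) = (E + J) + 10 = 10 + E + J)
√(3454 + b(-56, -25)) = √(3454 + (10 - 25 - 56)) = √(3454 - 71) = √3383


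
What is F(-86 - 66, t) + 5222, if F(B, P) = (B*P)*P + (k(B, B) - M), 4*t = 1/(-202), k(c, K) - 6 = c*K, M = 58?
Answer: 2307384573/81608 ≈ 28274.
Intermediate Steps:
k(c, K) = 6 + K*c (k(c, K) = 6 + c*K = 6 + K*c)
t = -1/808 (t = (¼)/(-202) = (¼)*(-1/202) = -1/808 ≈ -0.0012376)
F(B, P) = -52 + B² + B*P² (F(B, P) = (B*P)*P + ((6 + B*B) - 1*58) = B*P² + ((6 + B²) - 58) = B*P² + (-52 + B²) = -52 + B² + B*P²)
F(-86 - 66, t) + 5222 = (-52 + (-86 - 66)² + (-86 - 66)*(-1/808)²) + 5222 = (-52 + (-152)² - 152*1/652864) + 5222 = (-52 + 23104 - 19/81608) + 5222 = 1881227597/81608 + 5222 = 2307384573/81608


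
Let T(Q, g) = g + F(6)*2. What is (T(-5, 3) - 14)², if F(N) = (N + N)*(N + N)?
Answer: 76729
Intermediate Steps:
F(N) = 4*N² (F(N) = (2*N)*(2*N) = 4*N²)
T(Q, g) = 288 + g (T(Q, g) = g + (4*6²)*2 = g + (4*36)*2 = g + 144*2 = g + 288 = 288 + g)
(T(-5, 3) - 14)² = ((288 + 3) - 14)² = (291 - 14)² = 277² = 76729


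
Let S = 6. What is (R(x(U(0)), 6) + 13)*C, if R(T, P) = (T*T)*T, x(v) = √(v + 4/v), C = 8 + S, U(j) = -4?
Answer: 182 - 70*I*√5 ≈ 182.0 - 156.52*I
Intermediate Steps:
C = 14 (C = 8 + 6 = 14)
R(T, P) = T³ (R(T, P) = T²*T = T³)
(R(x(U(0)), 6) + 13)*C = ((√(-4 + 4/(-4)))³ + 13)*14 = ((√(-4 + 4*(-¼)))³ + 13)*14 = ((√(-4 - 1))³ + 13)*14 = ((√(-5))³ + 13)*14 = ((I*√5)³ + 13)*14 = (-5*I*√5 + 13)*14 = (13 - 5*I*√5)*14 = 182 - 70*I*√5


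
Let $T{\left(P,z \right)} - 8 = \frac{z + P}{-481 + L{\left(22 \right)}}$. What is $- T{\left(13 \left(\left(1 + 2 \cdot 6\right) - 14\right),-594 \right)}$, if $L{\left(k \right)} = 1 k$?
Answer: $- \frac{4279}{459} \approx -9.3224$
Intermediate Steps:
$L{\left(k \right)} = k$
$T{\left(P,z \right)} = 8 - \frac{P}{459} - \frac{z}{459}$ ($T{\left(P,z \right)} = 8 + \frac{z + P}{-481 + 22} = 8 + \frac{P + z}{-459} = 8 + \left(P + z\right) \left(- \frac{1}{459}\right) = 8 - \left(\frac{P}{459} + \frac{z}{459}\right) = 8 - \frac{P}{459} - \frac{z}{459}$)
$- T{\left(13 \left(\left(1 + 2 \cdot 6\right) - 14\right),-594 \right)} = - (8 - \frac{13 \left(\left(1 + 2 \cdot 6\right) - 14\right)}{459} - - \frac{22}{17}) = - (8 - \frac{13 \left(\left(1 + 12\right) - 14\right)}{459} + \frac{22}{17}) = - (8 - \frac{13 \left(13 - 14\right)}{459} + \frac{22}{17}) = - (8 - \frac{13 \left(-1\right)}{459} + \frac{22}{17}) = - (8 - - \frac{13}{459} + \frac{22}{17}) = - (8 + \frac{13}{459} + \frac{22}{17}) = \left(-1\right) \frac{4279}{459} = - \frac{4279}{459}$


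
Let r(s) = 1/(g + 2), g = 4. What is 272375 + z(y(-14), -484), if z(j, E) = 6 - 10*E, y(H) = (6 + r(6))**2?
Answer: 277221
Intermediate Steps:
r(s) = 1/6 (r(s) = 1/(4 + 2) = 1/6)
y(H) = 1369/36 (y(H) = (6 + 1/6)**2 = (37/6)**2 = 1369/36)
272375 + z(y(-14), -484) = 272375 + (6 - 10*(-484)) = 272375 + (6 + 4840) = 272375 + 4846 = 277221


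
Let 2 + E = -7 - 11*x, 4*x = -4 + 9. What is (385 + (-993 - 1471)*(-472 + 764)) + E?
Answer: -2876503/4 ≈ -7.1913e+5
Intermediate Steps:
x = 5/4 (x = (-4 + 9)/4 = (¼)*5 = 5/4 ≈ 1.2500)
E = -91/4 (E = -2 + (-7 - 11*5/4) = -2 + (-7 - 55/4) = -2 - 83/4 = -91/4 ≈ -22.750)
(385 + (-993 - 1471)*(-472 + 764)) + E = (385 + (-993 - 1471)*(-472 + 764)) - 91/4 = (385 - 2464*292) - 91/4 = (385 - 719488) - 91/4 = -719103 - 91/4 = -2876503/4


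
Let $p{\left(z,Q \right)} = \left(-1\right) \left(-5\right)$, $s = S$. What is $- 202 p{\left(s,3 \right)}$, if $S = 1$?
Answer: $-1010$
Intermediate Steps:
$s = 1$
$p{\left(z,Q \right)} = 5$
$- 202 p{\left(s,3 \right)} = \left(-202\right) 5 = -1010$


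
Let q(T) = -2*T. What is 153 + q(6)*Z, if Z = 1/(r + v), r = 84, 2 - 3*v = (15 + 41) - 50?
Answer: 9477/62 ≈ 152.85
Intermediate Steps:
v = -4/3 (v = ⅔ - ((15 + 41) - 50)/3 = ⅔ - (56 - 50)/3 = ⅔ - ⅓*6 = ⅔ - 2 = -4/3 ≈ -1.3333)
Z = 3/248 (Z = 1/(84 - 4/3) = 1/(248/3) = 3/248 ≈ 0.012097)
153 + q(6)*Z = 153 - 2*6*(3/248) = 153 - 12*3/248 = 153 - 9/62 = 9477/62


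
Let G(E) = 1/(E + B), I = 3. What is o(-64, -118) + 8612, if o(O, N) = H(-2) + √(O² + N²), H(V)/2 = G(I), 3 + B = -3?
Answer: 25834/3 + 2*√4505 ≈ 8745.6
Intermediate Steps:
B = -6 (B = -3 - 3 = -6)
G(E) = 1/(-6 + E) (G(E) = 1/(E - 6) = 1/(-6 + E))
H(V) = -⅔ (H(V) = 2/(-6 + 3) = 2/(-3) = 2*(-⅓) = -⅔)
o(O, N) = -⅔ + √(N² + O²) (o(O, N) = -⅔ + √(O² + N²) = -⅔ + √(N² + O²))
o(-64, -118) + 8612 = (-⅔ + √((-118)² + (-64)²)) + 8612 = (-⅔ + √(13924 + 4096)) + 8612 = (-⅔ + √18020) + 8612 = (-⅔ + 2*√4505) + 8612 = 25834/3 + 2*√4505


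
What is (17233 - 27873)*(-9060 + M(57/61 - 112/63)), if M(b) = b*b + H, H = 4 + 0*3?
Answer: 29039465645680/301401 ≈ 9.6348e+7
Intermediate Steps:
H = 4 (H = 4 + 0 = 4)
M(b) = 4 + b**2 (M(b) = b*b + 4 = b**2 + 4 = 4 + b**2)
(17233 - 27873)*(-9060 + M(57/61 - 112/63)) = (17233 - 27873)*(-9060 + (4 + (57/61 - 112/63)**2)) = -10640*(-9060 + (4 + (57*(1/61) - 112*1/63)**2)) = -10640*(-9060 + (4 + (57/61 - 16/9)**2)) = -10640*(-9060 + (4 + (-463/549)**2)) = -10640*(-9060 + (4 + 214369/301401)) = -10640*(-9060 + 1419973/301401) = -10640*(-2729273087/301401) = 29039465645680/301401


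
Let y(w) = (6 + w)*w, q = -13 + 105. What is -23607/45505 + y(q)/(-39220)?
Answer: -66806981/89235305 ≈ -0.74866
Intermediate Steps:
q = 92
y(w) = w*(6 + w)
-23607/45505 + y(q)/(-39220) = -23607/45505 + (92*(6 + 92))/(-39220) = -23607*1/45505 + (92*98)*(-1/39220) = -23607/45505 + 9016*(-1/39220) = -23607/45505 - 2254/9805 = -66806981/89235305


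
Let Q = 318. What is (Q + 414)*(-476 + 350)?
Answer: -92232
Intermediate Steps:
(Q + 414)*(-476 + 350) = (318 + 414)*(-476 + 350) = 732*(-126) = -92232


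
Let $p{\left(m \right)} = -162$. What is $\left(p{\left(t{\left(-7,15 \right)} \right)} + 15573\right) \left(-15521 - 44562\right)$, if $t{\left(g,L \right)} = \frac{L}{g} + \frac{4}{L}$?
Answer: $-925939113$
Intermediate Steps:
$t{\left(g,L \right)} = \frac{4}{L} + \frac{L}{g}$
$\left(p{\left(t{\left(-7,15 \right)} \right)} + 15573\right) \left(-15521 - 44562\right) = \left(-162 + 15573\right) \left(-15521 - 44562\right) = 15411 \left(-60083\right) = -925939113$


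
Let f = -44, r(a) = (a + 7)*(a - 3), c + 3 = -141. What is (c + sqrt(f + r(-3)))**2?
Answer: 20668 - 576*I*sqrt(17) ≈ 20668.0 - 2374.9*I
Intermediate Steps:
c = -144 (c = -3 - 141 = -144)
r(a) = (-3 + a)*(7 + a) (r(a) = (7 + a)*(-3 + a) = (-3 + a)*(7 + a))
(c + sqrt(f + r(-3)))**2 = (-144 + sqrt(-44 + (-21 + (-3)**2 + 4*(-3))))**2 = (-144 + sqrt(-44 + (-21 + 9 - 12)))**2 = (-144 + sqrt(-44 - 24))**2 = (-144 + sqrt(-68))**2 = (-144 + 2*I*sqrt(17))**2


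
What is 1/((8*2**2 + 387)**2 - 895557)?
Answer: -1/719996 ≈ -1.3889e-6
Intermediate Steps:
1/((8*2**2 + 387)**2 - 895557) = 1/((8*4 + 387)**2 - 895557) = 1/((32 + 387)**2 - 895557) = 1/(419**2 - 895557) = 1/(175561 - 895557) = 1/(-719996) = -1/719996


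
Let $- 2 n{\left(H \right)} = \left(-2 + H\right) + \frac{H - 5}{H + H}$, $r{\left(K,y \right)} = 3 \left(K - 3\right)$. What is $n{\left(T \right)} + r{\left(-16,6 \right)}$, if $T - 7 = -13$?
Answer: $- \frac{1283}{24} \approx -53.458$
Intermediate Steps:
$r{\left(K,y \right)} = -9 + 3 K$ ($r{\left(K,y \right)} = 3 \left(-3 + K\right) = -9 + 3 K$)
$T = -6$ ($T = 7 - 13 = -6$)
$n{\left(H \right)} = 1 - \frac{H}{2} - \frac{-5 + H}{4 H}$ ($n{\left(H \right)} = - \frac{\left(-2 + H\right) + \frac{H - 5}{H + H}}{2} = - \frac{\left(-2 + H\right) + \frac{-5 + H}{2 H}}{2} = - \frac{-2 + H + \frac{-5 + H}{2 H}}{2} = 1 - \frac{H}{2} - \frac{-5 + H}{4 H}$)
$n{\left(T \right)} + r{\left(-16,6 \right)} = \frac{5 - - 6 \left(-3 + 2 \left(-6\right)\right)}{4 \left(-6\right)} + \left(-9 + 3 \left(-16\right)\right) = \frac{1}{4} \left(- \frac{1}{6}\right) \left(5 - - 6 \left(-3 - 12\right)\right) - 57 = \frac{1}{4} \left(- \frac{1}{6}\right) \left(5 - \left(-6\right) \left(-15\right)\right) - 57 = \frac{1}{4} \left(- \frac{1}{6}\right) \left(5 - 90\right) - 57 = \frac{1}{4} \left(- \frac{1}{6}\right) \left(-85\right) - 57 = \frac{85}{24} - 57 = - \frac{1283}{24}$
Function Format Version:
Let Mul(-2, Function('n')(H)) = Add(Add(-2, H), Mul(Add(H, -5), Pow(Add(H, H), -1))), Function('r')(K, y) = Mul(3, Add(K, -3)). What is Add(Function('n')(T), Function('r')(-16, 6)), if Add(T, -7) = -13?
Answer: Rational(-1283, 24) ≈ -53.458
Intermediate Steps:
Function('r')(K, y) = Add(-9, Mul(3, K)) (Function('r')(K, y) = Mul(3, Add(-3, K)) = Add(-9, Mul(3, K)))
T = -6 (T = Add(7, -13) = -6)
Function('n')(H) = Add(1, Mul(Rational(-1, 2), H), Mul(Rational(-1, 4), Pow(H, -1), Add(-5, H))) (Function('n')(H) = Mul(Rational(-1, 2), Add(Add(-2, H), Mul(Add(H, -5), Pow(Add(H, H), -1)))) = Mul(Rational(-1, 2), Add(Add(-2, H), Mul(Add(-5, H), Pow(Mul(2, H), -1)))) = Mul(Rational(-1, 2), Add(Add(-2, H), Mul(Add(-5, H), Mul(Rational(1, 2), Pow(H, -1))))) = Mul(Rational(-1, 2), Add(Add(-2, H), Mul(Rational(1, 2), Pow(H, -1), Add(-5, H)))) = Mul(Rational(-1, 2), Add(-2, H, Mul(Rational(1, 2), Pow(H, -1), Add(-5, H)))) = Add(1, Mul(Rational(-1, 2), H), Mul(Rational(-1, 4), Pow(H, -1), Add(-5, H))))
Add(Function('n')(T), Function('r')(-16, 6)) = Add(Mul(Rational(1, 4), Pow(-6, -1), Add(5, Mul(-1, -6, Add(-3, Mul(2, -6))))), Add(-9, Mul(3, -16))) = Add(Mul(Rational(1, 4), Rational(-1, 6), Add(5, Mul(-1, -6, Add(-3, -12)))), Add(-9, -48)) = Add(Mul(Rational(1, 4), Rational(-1, 6), Add(5, Mul(-1, -6, -15))), -57) = Add(Mul(Rational(1, 4), Rational(-1, 6), Add(5, -90)), -57) = Add(Mul(Rational(1, 4), Rational(-1, 6), -85), -57) = Add(Rational(85, 24), -57) = Rational(-1283, 24)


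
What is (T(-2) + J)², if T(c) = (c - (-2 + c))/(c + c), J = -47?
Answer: 9025/4 ≈ 2256.3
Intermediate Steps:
T(c) = 1/c (T(c) = (c + (2 - c))/((2*c)) = 2*(1/(2*c)) = 1/c)
(T(-2) + J)² = (1/(-2) - 47)² = (-½ - 47)² = (-95/2)² = 9025/4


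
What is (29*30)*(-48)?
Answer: -41760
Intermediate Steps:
(29*30)*(-48) = 870*(-48) = -41760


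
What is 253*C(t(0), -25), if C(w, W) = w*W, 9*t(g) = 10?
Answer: -63250/9 ≈ -7027.8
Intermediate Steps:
t(g) = 10/9 (t(g) = (⅑)*10 = 10/9)
C(w, W) = W*w
253*C(t(0), -25) = 253*(-25*10/9) = 253*(-250/9) = -63250/9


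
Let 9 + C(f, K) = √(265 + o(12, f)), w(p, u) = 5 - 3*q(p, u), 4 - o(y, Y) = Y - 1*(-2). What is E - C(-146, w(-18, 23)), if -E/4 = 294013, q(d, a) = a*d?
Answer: -1176043 - √413 ≈ -1.1761e+6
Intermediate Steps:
o(y, Y) = 2 - Y (o(y, Y) = 4 - (Y - 1*(-2)) = 4 - (Y + 2) = 4 - (2 + Y) = 4 + (-2 - Y) = 2 - Y)
w(p, u) = 5 - 3*p*u (w(p, u) = 5 - 3*u*p = 5 - 3*p*u)
C(f, K) = -9 + √(267 - f) (C(f, K) = -9 + √(265 + (2 - f)) = -9 + √(267 - f))
E = -1176052 (E = -4*294013 = -1176052)
E - C(-146, w(-18, 23)) = -1176052 - (-9 + √(267 - 1*(-146))) = -1176052 - (-9 + √(267 + 146)) = -1176052 - (-9 + √413) = -1176052 + (9 - √413) = -1176043 - √413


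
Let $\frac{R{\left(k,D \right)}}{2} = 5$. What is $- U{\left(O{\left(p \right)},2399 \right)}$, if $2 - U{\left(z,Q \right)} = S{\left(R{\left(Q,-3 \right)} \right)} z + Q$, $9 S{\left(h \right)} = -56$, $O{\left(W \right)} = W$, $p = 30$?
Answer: $\frac{6631}{3} \approx 2210.3$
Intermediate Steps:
$R{\left(k,D \right)} = 10$ ($R{\left(k,D \right)} = 2 \cdot 5 = 10$)
$S{\left(h \right)} = - \frac{56}{9}$ ($S{\left(h \right)} = \frac{1}{9} \left(-56\right) = - \frac{56}{9}$)
$U{\left(z,Q \right)} = 2 - Q + \frac{56 z}{9}$ ($U{\left(z,Q \right)} = 2 - \left(- \frac{56 z}{9} + Q\right) = 2 - \left(Q - \frac{56 z}{9}\right) = 2 - Q + \frac{56 z}{9}$)
$- U{\left(O{\left(p \right)},2399 \right)} = - (2 - 2399 + \frac{56}{9} \cdot 30) = - (2 - 2399 + \frac{560}{3}) = \left(-1\right) \left(- \frac{6631}{3}\right) = \frac{6631}{3}$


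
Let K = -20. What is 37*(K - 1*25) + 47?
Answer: -1618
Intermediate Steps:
37*(K - 1*25) + 47 = 37*(-20 - 1*25) + 47 = 37*(-20 - 25) + 47 = 37*(-45) + 47 = -1665 + 47 = -1618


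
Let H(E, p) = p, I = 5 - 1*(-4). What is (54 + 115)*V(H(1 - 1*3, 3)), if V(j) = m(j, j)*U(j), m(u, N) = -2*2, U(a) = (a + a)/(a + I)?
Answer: -338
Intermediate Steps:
I = 9 (I = 5 + 4 = 9)
U(a) = 2*a/(9 + a) (U(a) = (a + a)/(a + 9) = (2*a)/(9 + a) = 2*a/(9 + a))
m(u, N) = -4
V(j) = -8*j/(9 + j)
(54 + 115)*V(H(1 - 1*3, 3)) = (54 + 115)*(-8*3/(9 + 3)) = 169*(-8*3/12) = 169*(-8*3*1/12) = 169*(-2) = -338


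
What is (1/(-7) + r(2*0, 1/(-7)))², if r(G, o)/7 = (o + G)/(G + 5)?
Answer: 144/1225 ≈ 0.11755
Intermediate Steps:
r(G, o) = 7*(G + o)/(5 + G) (r(G, o) = 7*((o + G)/(G + 5)) = 7*((G + o)/(5 + G)) = 7*(G + o)/(5 + G))
(1/(-7) + r(2*0, 1/(-7)))² = (1/(-7) + 7*(2*0 + 1/(-7))/(5 + 2*0))² = (-⅐ + 7*(0 + 1*(-⅐))/(5 + 0))² = (-⅐ + 7*(0 - ⅐)/5)² = (-⅐ + 7*(⅕)*(-⅐))² = (-⅐ - ⅕)² = (-12/35)² = 144/1225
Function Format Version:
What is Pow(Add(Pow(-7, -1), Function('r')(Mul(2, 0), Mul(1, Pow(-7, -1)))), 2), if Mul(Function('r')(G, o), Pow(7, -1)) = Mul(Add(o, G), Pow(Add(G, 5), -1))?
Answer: Rational(144, 1225) ≈ 0.11755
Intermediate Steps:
Function('r')(G, o) = Mul(7, Pow(Add(5, G), -1), Add(G, o)) (Function('r')(G, o) = Mul(7, Mul(Add(o, G), Pow(Add(G, 5), -1))) = Mul(7, Mul(Add(G, o), Pow(Add(5, G), -1))) = Mul(7, Mul(Pow(Add(5, G), -1), Add(G, o))) = Mul(7, Pow(Add(5, G), -1), Add(G, o)))
Pow(Add(Pow(-7, -1), Function('r')(Mul(2, 0), Mul(1, Pow(-7, -1)))), 2) = Pow(Add(Pow(-7, -1), Mul(7, Pow(Add(5, Mul(2, 0)), -1), Add(Mul(2, 0), Mul(1, Pow(-7, -1))))), 2) = Pow(Add(Rational(-1, 7), Mul(7, Pow(Add(5, 0), -1), Add(0, Mul(1, Rational(-1, 7))))), 2) = Pow(Add(Rational(-1, 7), Mul(7, Pow(5, -1), Add(0, Rational(-1, 7)))), 2) = Pow(Add(Rational(-1, 7), Mul(7, Rational(1, 5), Rational(-1, 7))), 2) = Pow(Add(Rational(-1, 7), Rational(-1, 5)), 2) = Pow(Rational(-12, 35), 2) = Rational(144, 1225)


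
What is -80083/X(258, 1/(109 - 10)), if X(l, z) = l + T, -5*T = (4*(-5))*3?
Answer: -80083/270 ≈ -296.60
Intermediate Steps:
T = 12 (T = -4*(-5)*3/5 = -(-4)*3 = -⅕*(-60) = 12)
X(l, z) = 12 + l (X(l, z) = l + 12 = 12 + l)
-80083/X(258, 1/(109 - 10)) = -80083/(12 + 258) = -80083/270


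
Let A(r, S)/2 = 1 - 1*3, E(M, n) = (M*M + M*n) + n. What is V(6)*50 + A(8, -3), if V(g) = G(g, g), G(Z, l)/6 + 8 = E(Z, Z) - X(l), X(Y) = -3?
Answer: 21896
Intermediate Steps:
E(M, n) = n + M² + M*n (E(M, n) = (M² + M*n) + n = n + M² + M*n)
G(Z, l) = -30 + 6*Z + 12*Z² (G(Z, l) = -48 + 6*((Z + Z² + Z*Z) - 1*(-3)) = -48 + 6*((Z + Z² + Z²) + 3) = -48 + 6*((Z + 2*Z²) + 3) = -48 + 6*(3 + Z + 2*Z²) = -48 + (18 + 6*Z + 12*Z²) = -30 + 6*Z + 12*Z²)
A(r, S) = -4 (A(r, S) = 2*(1 - 1*3) = 2*(1 - 3) = 2*(-2) = -4)
V(g) = -30 + 6*g + 12*g²
V(6)*50 + A(8, -3) = (-30 + 6*6 + 12*6²)*50 - 4 = (-30 + 36 + 12*36)*50 - 4 = (-30 + 36 + 432)*50 - 4 = 438*50 - 4 = 21900 - 4 = 21896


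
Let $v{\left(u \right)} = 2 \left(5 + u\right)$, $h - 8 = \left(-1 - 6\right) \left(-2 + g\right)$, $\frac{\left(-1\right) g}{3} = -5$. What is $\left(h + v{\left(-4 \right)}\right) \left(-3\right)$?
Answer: $243$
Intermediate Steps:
$g = 15$ ($g = \left(-3\right) \left(-5\right) = 15$)
$h = -83$ ($h = 8 + \left(-1 - 6\right) \left(-2 + 15\right) = 8 - 91 = -83$)
$v{\left(u \right)} = 10 + 2 u$
$\left(h + v{\left(-4 \right)}\right) \left(-3\right) = \left(-83 + \left(10 + 2 \left(-4\right)\right)\right) \left(-3\right) = \left(-83 + \left(10 - 8\right)\right) \left(-3\right) = \left(-83 + 2\right) \left(-3\right) = \left(-81\right) \left(-3\right) = 243$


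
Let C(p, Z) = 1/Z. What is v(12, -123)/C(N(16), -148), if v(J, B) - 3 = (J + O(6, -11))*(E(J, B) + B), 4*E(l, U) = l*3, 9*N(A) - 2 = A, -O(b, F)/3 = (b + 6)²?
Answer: -7086684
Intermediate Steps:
O(b, F) = -3*(6 + b)² (O(b, F) = -3*(b + 6)² = -3*(6 + b)²)
N(A) = 2/9 + A/9
E(l, U) = 3*l/4 (E(l, U) = (l*3)/4 = (3*l)/4 = 3*l/4)
v(J, B) = 3 + (-432 + J)*(B + 3*J/4) (v(J, B) = 3 + (J - 3*(6 + 6)²)*(3*J/4 + B) = 3 + (J - 3*12²)*(B + 3*J/4) = 3 + (J - 3*144)*(B + 3*J/4) = 3 + (J - 432)*(B + 3*J/4) = 3 + (-432 + J)*(B + 3*J/4))
v(12, -123)/C(N(16), -148) = (3 - 432*(-123) - 324*12 + (¾)*12² - 123*12)/(1/(-148)) = (3 + 53136 - 3888 + (¾)*144 - 1476)/(-1/148) = (3 + 53136 - 3888 + 108 - 1476)*(-148) = 47883*(-148) = -7086684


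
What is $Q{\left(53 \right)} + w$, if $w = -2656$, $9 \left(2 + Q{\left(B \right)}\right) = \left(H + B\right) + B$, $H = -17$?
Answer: $- \frac{23833}{9} \approx -2648.1$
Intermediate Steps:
$Q{\left(B \right)} = - \frac{35}{9} + \frac{2 B}{9}$ ($Q{\left(B \right)} = -2 + \frac{\left(-17 + B\right) + B}{9} = -2 + \frac{-17 + 2 B}{9} = -2 + \left(- \frac{17}{9} + \frac{2 B}{9}\right) = - \frac{35}{9} + \frac{2 B}{9}$)
$Q{\left(53 \right)} + w = \left(- \frac{35}{9} + \frac{2}{9} \cdot 53\right) - 2656 = \left(- \frac{35}{9} + \frac{106}{9}\right) - 2656 = \frac{71}{9} - 2656 = - \frac{23833}{9}$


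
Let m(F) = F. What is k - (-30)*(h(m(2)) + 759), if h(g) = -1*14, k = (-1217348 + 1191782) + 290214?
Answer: 286998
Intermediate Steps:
k = 264648 (k = -25566 + 290214 = 264648)
h(g) = -14
k - (-30)*(h(m(2)) + 759) = 264648 - (-30)*(-14 + 759) = 264648 - (-30)*745 = 264648 - 1*(-22350) = 264648 + 22350 = 286998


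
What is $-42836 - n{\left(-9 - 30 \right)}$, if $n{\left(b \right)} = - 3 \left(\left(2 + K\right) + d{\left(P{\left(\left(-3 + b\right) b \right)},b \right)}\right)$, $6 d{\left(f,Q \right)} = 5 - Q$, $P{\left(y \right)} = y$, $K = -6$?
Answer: $-42826$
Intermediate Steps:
$d{\left(f,Q \right)} = \frac{5}{6} - \frac{Q}{6}$ ($d{\left(f,Q \right)} = \frac{5 - Q}{6} = \frac{5}{6} - \frac{Q}{6}$)
$n{\left(b \right)} = \frac{19}{2} + \frac{b}{2}$ ($n{\left(b \right)} = - 3 \left(\left(2 - 6\right) - \left(- \frac{5}{6} + \frac{b}{6}\right)\right) = - 3 \left(-4 - \left(- \frac{5}{6} + \frac{b}{6}\right)\right) = - 3 \left(- \frac{19}{6} - \frac{b}{6}\right) = \frac{19}{2} + \frac{b}{2}$)
$-42836 - n{\left(-9 - 30 \right)} = -42836 - \left(\frac{19}{2} + \frac{-9 - 30}{2}\right) = -42836 - \left(\frac{19}{2} + \frac{1}{2} \left(-39\right)\right) = -42836 - \left(\frac{19}{2} - \frac{39}{2}\right) = -42836 - -10 = -42836 + 10 = -42826$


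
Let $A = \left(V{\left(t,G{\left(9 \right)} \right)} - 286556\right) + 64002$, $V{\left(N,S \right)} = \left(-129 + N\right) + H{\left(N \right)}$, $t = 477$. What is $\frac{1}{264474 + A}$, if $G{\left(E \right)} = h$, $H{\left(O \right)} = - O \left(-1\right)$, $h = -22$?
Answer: $\frac{1}{42745} \approx 2.3395 \cdot 10^{-5}$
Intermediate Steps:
$H{\left(O \right)} = O$
$G{\left(E \right)} = -22$
$V{\left(N,S \right)} = -129 + 2 N$ ($V{\left(N,S \right)} = \left(-129 + N\right) + N = -129 + 2 N$)
$A = -221729$ ($A = \left(\left(-129 + 2 \cdot 477\right) - 286556\right) + 64002 = \left(\left(-129 + 954\right) - 286556\right) + 64002 = \left(825 - 286556\right) + 64002 = -285731 + 64002 = -221729$)
$\frac{1}{264474 + A} = \frac{1}{264474 - 221729} = \frac{1}{42745}$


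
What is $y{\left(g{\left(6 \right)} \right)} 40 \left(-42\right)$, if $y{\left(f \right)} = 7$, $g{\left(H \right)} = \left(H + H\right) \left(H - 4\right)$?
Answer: $-11760$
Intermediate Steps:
$g{\left(H \right)} = 2 H \left(-4 + H\right)$
$y{\left(g{\left(6 \right)} \right)} 40 \left(-42\right) = 7 \cdot 40 \left(-42\right) = 280 \left(-42\right) = -11760$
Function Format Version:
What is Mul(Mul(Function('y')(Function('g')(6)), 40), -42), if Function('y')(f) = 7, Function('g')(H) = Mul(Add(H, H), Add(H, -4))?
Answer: -11760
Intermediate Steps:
Function('g')(H) = Mul(2, H, Add(-4, H)) (Function('g')(H) = Mul(Mul(2, H), Add(-4, H)) = Mul(2, H, Add(-4, H)))
Mul(Mul(Function('y')(Function('g')(6)), 40), -42) = Mul(Mul(7, 40), -42) = Mul(280, -42) = -11760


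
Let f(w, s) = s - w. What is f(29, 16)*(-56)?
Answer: 728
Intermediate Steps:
f(29, 16)*(-56) = (16 - 1*29)*(-56) = (16 - 29)*(-56) = -13*(-56) = 728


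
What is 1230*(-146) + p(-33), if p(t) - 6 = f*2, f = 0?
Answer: -179574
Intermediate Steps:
p(t) = 6 (p(t) = 6 + 0*2 = 6 + 0 = 6)
1230*(-146) + p(-33) = 1230*(-146) + 6 = -179580 + 6 = -179574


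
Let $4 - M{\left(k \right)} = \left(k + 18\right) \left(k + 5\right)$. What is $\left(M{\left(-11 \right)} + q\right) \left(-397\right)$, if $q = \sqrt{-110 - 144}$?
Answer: $-18262 - 397 i \sqrt{254} \approx -18262.0 - 6327.1 i$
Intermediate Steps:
$M{\left(k \right)} = 4 - \left(5 + k\right) \left(18 + k\right)$ ($M{\left(k \right)} = 4 - \left(k + 18\right) \left(k + 5\right) = 4 - \left(18 + k\right) \left(5 + k\right) = 4 - \left(5 + k\right) \left(18 + k\right)$)
$q = i \sqrt{254}$ ($q = \sqrt{-254} = i \sqrt{254} \approx 15.937 i$)
$\left(M{\left(-11 \right)} + q\right) \left(-397\right) = \left(\left(-86 - \left(-11\right)^{2} - -253\right) + i \sqrt{254}\right) \left(-397\right) = \left(\left(-86 - 121 + 253\right) + i \sqrt{254}\right) \left(-397\right) = \left(46 + i \sqrt{254}\right) \left(-397\right) = -18262 - 397 i \sqrt{254}$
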